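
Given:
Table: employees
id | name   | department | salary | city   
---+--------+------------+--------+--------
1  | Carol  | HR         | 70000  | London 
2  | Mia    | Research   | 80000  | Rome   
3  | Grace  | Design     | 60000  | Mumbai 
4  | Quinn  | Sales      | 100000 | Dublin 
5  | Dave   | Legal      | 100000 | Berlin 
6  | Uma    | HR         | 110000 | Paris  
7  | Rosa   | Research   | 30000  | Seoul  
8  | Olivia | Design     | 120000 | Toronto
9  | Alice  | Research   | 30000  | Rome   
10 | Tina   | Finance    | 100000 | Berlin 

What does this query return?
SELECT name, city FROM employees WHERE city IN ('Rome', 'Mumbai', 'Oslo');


Filtering: city IN ('Rome', 'Mumbai', 'Oslo')
Matching: 3 rows

3 rows:
Mia, Rome
Grace, Mumbai
Alice, Rome


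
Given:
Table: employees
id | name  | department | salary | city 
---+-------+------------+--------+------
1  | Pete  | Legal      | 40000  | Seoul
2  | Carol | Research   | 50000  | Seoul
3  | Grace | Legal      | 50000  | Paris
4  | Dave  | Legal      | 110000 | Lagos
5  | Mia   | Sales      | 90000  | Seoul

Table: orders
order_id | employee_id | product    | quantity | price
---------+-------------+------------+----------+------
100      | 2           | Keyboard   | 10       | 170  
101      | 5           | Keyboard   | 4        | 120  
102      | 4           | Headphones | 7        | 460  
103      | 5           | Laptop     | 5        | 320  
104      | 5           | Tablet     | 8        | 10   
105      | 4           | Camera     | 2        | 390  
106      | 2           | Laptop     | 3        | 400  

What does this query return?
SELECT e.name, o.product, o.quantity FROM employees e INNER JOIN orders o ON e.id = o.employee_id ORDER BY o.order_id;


Joining employees.id = orders.employee_id:
  employee Carol (id=2) -> order Keyboard
  employee Mia (id=5) -> order Keyboard
  employee Dave (id=4) -> order Headphones
  employee Mia (id=5) -> order Laptop
  employee Mia (id=5) -> order Tablet
  employee Dave (id=4) -> order Camera
  employee Carol (id=2) -> order Laptop


7 rows:
Carol, Keyboard, 10
Mia, Keyboard, 4
Dave, Headphones, 7
Mia, Laptop, 5
Mia, Tablet, 8
Dave, Camera, 2
Carol, Laptop, 3


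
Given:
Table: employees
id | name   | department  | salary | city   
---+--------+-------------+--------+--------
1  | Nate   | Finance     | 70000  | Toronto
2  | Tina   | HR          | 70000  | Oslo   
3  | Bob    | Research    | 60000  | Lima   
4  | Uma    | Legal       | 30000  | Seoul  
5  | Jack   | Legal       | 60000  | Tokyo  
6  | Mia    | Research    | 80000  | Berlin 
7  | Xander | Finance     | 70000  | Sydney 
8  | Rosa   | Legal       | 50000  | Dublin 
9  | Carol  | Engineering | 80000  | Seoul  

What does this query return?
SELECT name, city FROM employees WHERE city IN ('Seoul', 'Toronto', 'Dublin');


Filtering: city IN ('Seoul', 'Toronto', 'Dublin')
Matching: 4 rows

4 rows:
Nate, Toronto
Uma, Seoul
Rosa, Dublin
Carol, Seoul


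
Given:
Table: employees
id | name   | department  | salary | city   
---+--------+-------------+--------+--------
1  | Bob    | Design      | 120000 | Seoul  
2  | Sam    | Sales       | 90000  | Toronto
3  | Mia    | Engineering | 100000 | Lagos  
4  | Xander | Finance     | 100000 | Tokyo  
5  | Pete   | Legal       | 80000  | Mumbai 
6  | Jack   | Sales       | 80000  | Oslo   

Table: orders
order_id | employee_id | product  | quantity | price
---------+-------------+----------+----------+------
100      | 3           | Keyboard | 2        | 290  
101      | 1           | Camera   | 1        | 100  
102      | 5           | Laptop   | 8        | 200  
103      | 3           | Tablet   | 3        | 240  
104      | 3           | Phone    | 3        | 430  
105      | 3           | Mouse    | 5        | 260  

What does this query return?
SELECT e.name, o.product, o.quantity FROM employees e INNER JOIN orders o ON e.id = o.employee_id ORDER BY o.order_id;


Joining employees.id = orders.employee_id:
  employee Mia (id=3) -> order Keyboard
  employee Bob (id=1) -> order Camera
  employee Pete (id=5) -> order Laptop
  employee Mia (id=3) -> order Tablet
  employee Mia (id=3) -> order Phone
  employee Mia (id=3) -> order Mouse


6 rows:
Mia, Keyboard, 2
Bob, Camera, 1
Pete, Laptop, 8
Mia, Tablet, 3
Mia, Phone, 3
Mia, Mouse, 5


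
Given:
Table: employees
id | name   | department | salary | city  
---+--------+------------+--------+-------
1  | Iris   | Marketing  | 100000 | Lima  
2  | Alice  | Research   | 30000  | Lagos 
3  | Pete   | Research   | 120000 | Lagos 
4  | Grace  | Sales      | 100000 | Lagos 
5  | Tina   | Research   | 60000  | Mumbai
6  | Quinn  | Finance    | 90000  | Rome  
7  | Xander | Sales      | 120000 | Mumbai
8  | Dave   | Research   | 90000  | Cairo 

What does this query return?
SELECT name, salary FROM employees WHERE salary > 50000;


Filtering: salary > 50000
Matching: 7 rows

7 rows:
Iris, 100000
Pete, 120000
Grace, 100000
Tina, 60000
Quinn, 90000
Xander, 120000
Dave, 90000


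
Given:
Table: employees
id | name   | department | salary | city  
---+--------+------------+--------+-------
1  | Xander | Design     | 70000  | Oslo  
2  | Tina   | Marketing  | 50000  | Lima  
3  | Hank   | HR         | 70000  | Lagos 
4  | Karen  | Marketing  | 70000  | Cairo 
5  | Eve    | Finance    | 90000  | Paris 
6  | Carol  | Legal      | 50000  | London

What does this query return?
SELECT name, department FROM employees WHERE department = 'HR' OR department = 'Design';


Filtering: department = 'HR' OR 'Design'
Matching: 2 rows

2 rows:
Xander, Design
Hank, HR


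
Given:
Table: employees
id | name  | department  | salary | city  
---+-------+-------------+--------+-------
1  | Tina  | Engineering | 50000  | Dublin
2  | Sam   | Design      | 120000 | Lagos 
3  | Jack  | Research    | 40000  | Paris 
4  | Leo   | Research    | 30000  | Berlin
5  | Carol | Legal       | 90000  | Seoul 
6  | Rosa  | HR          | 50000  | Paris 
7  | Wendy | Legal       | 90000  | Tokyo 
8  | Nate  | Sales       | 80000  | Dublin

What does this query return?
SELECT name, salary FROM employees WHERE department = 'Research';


Filtering: department = 'Research'
Matching rows: 2

2 rows:
Jack, 40000
Leo, 30000


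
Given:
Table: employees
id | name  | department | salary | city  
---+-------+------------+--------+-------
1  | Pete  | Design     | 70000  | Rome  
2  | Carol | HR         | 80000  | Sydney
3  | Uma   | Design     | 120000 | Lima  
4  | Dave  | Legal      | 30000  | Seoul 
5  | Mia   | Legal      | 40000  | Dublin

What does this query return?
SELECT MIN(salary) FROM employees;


Salaries: 70000, 80000, 120000, 30000, 40000
MIN = 30000

30000


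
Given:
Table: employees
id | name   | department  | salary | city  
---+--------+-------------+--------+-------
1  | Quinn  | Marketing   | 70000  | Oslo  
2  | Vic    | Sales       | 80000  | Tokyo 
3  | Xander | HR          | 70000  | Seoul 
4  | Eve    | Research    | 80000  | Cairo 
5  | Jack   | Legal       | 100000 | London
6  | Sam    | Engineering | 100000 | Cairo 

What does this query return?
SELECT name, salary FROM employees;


Projecting columns: name, salary

6 rows:
Quinn, 70000
Vic, 80000
Xander, 70000
Eve, 80000
Jack, 100000
Sam, 100000


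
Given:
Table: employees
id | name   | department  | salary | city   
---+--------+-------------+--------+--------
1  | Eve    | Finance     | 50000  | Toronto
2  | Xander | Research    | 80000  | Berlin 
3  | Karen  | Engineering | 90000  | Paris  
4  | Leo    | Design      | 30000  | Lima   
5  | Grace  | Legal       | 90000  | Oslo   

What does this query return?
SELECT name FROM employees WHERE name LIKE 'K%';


LIKE 'K%' matches names starting with 'K'
Matching: 1

1 rows:
Karen


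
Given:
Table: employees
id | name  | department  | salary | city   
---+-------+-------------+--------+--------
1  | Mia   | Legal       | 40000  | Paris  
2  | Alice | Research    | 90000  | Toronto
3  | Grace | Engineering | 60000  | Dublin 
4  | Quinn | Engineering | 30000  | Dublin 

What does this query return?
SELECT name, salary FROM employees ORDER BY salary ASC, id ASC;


Sorting by salary ASC, then id ASC for ties

4 rows:
Quinn, 30000
Mia, 40000
Grace, 60000
Alice, 90000


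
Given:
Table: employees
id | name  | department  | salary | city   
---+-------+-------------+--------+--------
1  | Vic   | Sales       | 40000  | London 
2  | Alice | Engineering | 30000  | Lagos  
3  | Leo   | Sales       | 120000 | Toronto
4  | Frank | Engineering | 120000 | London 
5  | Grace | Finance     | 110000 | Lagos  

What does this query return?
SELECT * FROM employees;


SELECT * returns all 5 rows with all columns

5 rows:
1, Vic, Sales, 40000, London
2, Alice, Engineering, 30000, Lagos
3, Leo, Sales, 120000, Toronto
4, Frank, Engineering, 120000, London
5, Grace, Finance, 110000, Lagos


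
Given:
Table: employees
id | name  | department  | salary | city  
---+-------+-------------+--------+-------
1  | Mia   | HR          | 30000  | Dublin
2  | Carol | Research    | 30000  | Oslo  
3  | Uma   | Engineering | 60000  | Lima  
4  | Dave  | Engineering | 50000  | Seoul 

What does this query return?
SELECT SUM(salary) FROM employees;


SUM(salary) = 30000 + 30000 + 60000 + 50000 = 170000

170000


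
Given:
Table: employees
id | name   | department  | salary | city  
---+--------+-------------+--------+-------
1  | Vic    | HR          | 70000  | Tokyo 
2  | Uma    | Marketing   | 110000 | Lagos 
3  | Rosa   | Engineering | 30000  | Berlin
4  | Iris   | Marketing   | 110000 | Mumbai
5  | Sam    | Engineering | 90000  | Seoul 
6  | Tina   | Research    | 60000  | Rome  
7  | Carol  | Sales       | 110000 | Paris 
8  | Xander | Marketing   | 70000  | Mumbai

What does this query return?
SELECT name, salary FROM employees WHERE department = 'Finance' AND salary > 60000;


Filtering: department = 'Finance' AND salary > 60000
Matching: 0 rows

Empty result set (0 rows)


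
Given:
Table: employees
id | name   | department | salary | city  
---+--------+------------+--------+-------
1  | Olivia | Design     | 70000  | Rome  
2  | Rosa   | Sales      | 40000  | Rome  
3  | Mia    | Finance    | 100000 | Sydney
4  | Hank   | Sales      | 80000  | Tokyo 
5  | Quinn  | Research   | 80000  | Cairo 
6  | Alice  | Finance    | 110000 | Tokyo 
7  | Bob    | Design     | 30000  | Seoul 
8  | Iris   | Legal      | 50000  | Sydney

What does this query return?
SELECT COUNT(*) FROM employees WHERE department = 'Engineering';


Counting rows where department = 'Engineering'


0


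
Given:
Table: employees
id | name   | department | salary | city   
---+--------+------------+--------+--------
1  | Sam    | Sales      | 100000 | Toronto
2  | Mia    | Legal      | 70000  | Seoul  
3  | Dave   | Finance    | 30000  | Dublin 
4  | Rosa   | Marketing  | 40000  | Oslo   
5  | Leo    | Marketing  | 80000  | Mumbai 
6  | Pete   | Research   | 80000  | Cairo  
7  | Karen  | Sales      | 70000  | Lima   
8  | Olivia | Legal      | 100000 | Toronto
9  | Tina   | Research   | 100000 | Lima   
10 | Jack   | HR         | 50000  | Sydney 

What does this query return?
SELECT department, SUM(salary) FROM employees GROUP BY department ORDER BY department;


Summing salary within each department:
  Finance: 30000 = 30000
  HR: 50000 = 50000
  Legal: 70000 + 100000 = 170000
  Marketing: 40000 + 80000 = 120000
  Research: 80000 + 100000 = 180000
  Sales: 100000 + 70000 = 170000


6 groups:
Finance, 30000
HR, 50000
Legal, 170000
Marketing, 120000
Research, 180000
Sales, 170000


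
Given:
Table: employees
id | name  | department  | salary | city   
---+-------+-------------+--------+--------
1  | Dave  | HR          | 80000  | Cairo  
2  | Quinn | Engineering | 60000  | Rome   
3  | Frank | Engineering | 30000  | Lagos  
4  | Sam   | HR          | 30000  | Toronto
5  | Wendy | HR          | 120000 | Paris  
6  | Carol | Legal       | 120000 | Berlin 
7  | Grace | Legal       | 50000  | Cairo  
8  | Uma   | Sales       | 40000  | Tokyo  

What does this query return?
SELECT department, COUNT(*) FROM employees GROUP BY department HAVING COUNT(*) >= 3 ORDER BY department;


Groups with count >= 3:
  HR: 3 -> PASS
  Engineering: 2 -> filtered out
  Legal: 2 -> filtered out
  Sales: 1 -> filtered out


1 groups:
HR, 3


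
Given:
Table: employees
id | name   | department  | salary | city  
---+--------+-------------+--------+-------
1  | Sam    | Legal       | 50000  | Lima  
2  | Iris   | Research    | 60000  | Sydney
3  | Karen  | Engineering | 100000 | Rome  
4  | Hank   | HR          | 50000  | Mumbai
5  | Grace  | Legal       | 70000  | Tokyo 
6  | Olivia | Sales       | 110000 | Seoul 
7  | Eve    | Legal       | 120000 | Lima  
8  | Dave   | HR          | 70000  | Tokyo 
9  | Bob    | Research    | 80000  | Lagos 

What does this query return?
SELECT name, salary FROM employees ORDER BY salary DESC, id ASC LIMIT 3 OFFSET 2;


Sort by salary DESC (id ASC tiebreak), then skip 2 and take 3
Rows 3 through 5

3 rows:
Karen, 100000
Bob, 80000
Grace, 70000


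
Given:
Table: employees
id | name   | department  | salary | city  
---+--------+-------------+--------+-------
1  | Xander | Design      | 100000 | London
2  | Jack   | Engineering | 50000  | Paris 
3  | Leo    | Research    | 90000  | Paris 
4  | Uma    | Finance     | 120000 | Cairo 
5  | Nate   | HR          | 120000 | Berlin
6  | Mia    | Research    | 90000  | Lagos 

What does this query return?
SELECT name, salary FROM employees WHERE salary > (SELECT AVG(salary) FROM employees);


Subquery: AVG(salary) = 95000.0
Filtering: salary > 95000.0
  Xander (100000) -> MATCH
  Uma (120000) -> MATCH
  Nate (120000) -> MATCH


3 rows:
Xander, 100000
Uma, 120000
Nate, 120000


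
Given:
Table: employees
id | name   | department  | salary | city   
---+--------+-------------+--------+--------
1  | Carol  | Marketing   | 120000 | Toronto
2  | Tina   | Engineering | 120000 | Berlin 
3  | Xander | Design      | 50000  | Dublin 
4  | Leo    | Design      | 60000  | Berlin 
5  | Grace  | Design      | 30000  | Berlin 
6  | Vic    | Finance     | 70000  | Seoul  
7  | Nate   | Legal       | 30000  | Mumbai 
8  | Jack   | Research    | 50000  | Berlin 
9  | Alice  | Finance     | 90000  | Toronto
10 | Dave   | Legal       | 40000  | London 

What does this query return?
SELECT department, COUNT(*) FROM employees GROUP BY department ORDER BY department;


Assigning each row to its department group:
  Carol -> Marketing
  Tina -> Engineering
  Xander -> Design
  Leo -> Design
  Grace -> Design
  Vic -> Finance
  Nate -> Legal
  Jack -> Research
  Alice -> Finance
  Dave -> Legal


6 groups:
Design, 3
Engineering, 1
Finance, 2
Legal, 2
Marketing, 1
Research, 1


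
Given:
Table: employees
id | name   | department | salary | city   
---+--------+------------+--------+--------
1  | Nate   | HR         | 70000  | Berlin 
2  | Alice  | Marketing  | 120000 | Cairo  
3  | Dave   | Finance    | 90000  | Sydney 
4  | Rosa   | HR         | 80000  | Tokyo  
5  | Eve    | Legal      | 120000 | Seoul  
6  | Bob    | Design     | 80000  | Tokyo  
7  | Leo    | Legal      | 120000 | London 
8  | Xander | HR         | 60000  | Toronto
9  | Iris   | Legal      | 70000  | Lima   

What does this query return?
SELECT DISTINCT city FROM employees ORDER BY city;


All 'city' values (row order): Berlin, Cairo, Sydney, Tokyo, Seoul, Tokyo, London, Toronto, Lima
Removing duplicates leaves 8 unique value(s).

8 values:
Berlin
Cairo
Lima
London
Seoul
Sydney
Tokyo
Toronto


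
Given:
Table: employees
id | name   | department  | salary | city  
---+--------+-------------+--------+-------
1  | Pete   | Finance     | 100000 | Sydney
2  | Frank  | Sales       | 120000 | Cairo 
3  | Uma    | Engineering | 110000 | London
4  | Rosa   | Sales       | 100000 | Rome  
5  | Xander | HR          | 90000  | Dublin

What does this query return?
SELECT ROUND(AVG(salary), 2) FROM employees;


SUM(salary) = 520000
COUNT = 5
ROUND(AVG, 2) = ROUND(520000 / 5, 2) = 104000.0

104000.0


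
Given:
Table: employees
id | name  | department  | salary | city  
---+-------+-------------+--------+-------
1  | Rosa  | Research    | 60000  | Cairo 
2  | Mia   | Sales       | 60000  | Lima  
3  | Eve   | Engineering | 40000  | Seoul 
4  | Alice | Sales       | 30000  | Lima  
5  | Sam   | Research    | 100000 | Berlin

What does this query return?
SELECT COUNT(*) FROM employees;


COUNT(*) counts all rows

5


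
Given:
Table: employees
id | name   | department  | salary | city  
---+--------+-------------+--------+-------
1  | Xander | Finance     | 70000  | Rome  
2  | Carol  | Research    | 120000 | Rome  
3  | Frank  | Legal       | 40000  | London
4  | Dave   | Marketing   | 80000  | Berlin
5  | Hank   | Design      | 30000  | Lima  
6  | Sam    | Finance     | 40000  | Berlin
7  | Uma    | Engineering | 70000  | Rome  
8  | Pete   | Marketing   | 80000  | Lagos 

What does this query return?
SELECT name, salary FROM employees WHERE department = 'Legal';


Filtering: department = 'Legal'
Matching rows: 1

1 rows:
Frank, 40000


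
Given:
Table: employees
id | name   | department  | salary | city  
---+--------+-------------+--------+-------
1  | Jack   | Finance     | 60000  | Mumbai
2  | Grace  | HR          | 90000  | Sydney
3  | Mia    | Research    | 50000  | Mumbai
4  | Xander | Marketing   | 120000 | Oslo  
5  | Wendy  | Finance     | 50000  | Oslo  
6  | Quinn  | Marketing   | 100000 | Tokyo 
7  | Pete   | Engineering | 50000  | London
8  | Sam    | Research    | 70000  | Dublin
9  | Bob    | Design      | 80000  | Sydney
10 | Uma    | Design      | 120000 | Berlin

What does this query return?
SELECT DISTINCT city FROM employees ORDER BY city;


All 'city' values (row order): Mumbai, Sydney, Mumbai, Oslo, Oslo, Tokyo, London, Dublin, Sydney, Berlin
Removing duplicates leaves 7 unique value(s).

7 values:
Berlin
Dublin
London
Mumbai
Oslo
Sydney
Tokyo


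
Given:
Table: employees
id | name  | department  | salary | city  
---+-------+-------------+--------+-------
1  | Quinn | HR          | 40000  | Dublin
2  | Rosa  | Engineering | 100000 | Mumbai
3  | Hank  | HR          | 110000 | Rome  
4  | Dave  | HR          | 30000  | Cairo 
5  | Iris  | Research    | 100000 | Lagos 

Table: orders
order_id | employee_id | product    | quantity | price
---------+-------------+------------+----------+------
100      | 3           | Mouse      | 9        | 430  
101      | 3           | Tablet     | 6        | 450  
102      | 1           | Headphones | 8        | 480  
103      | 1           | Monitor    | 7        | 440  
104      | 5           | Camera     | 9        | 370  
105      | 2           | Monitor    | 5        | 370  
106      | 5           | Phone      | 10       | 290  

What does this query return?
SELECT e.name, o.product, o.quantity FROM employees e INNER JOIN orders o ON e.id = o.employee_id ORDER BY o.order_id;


Joining employees.id = orders.employee_id:
  employee Hank (id=3) -> order Mouse
  employee Hank (id=3) -> order Tablet
  employee Quinn (id=1) -> order Headphones
  employee Quinn (id=1) -> order Monitor
  employee Iris (id=5) -> order Camera
  employee Rosa (id=2) -> order Monitor
  employee Iris (id=5) -> order Phone


7 rows:
Hank, Mouse, 9
Hank, Tablet, 6
Quinn, Headphones, 8
Quinn, Monitor, 7
Iris, Camera, 9
Rosa, Monitor, 5
Iris, Phone, 10


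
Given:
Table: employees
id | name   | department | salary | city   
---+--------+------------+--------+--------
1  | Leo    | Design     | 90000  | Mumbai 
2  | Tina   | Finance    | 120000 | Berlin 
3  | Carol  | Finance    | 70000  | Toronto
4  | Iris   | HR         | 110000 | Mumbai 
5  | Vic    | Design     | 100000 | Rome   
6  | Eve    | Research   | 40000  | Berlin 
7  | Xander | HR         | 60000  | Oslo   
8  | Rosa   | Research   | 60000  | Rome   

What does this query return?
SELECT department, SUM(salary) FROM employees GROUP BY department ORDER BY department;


Summing salary within each department:
  Design: 90000 + 100000 = 190000
  Finance: 120000 + 70000 = 190000
  HR: 110000 + 60000 = 170000
  Research: 40000 + 60000 = 100000


4 groups:
Design, 190000
Finance, 190000
HR, 170000
Research, 100000


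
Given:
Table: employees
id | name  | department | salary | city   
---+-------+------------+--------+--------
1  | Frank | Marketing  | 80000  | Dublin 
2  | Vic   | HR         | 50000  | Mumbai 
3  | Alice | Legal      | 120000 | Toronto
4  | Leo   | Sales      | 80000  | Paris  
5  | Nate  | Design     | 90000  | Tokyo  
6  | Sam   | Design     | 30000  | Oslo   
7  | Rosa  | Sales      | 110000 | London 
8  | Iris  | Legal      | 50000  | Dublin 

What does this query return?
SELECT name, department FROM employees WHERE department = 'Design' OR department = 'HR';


Filtering: department = 'Design' OR 'HR'
Matching: 3 rows

3 rows:
Vic, HR
Nate, Design
Sam, Design


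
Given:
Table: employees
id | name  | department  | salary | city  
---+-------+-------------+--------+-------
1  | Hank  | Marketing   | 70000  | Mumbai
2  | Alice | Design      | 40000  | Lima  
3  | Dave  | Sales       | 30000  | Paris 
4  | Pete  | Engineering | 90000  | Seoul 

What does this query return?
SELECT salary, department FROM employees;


Projecting columns: salary, department

4 rows:
70000, Marketing
40000, Design
30000, Sales
90000, Engineering


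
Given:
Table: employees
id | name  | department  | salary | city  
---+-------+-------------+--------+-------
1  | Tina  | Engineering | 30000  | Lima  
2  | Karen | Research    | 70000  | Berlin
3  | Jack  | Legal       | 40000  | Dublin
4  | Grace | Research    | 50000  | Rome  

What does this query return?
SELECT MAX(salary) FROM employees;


Salaries: 30000, 70000, 40000, 50000
MAX = 70000

70000


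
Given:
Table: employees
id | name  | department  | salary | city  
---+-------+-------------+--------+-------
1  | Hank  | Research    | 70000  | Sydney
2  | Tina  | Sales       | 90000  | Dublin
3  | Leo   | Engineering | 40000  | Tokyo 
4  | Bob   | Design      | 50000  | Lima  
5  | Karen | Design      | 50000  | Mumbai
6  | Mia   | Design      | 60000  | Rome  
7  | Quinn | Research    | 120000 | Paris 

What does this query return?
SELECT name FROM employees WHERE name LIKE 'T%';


LIKE 'T%' matches names starting with 'T'
Matching: 1

1 rows:
Tina


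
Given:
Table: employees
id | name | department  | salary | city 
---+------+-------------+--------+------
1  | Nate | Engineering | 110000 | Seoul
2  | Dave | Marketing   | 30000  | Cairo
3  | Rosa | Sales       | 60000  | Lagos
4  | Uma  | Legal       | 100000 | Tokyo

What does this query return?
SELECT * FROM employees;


SELECT * returns all 4 rows with all columns

4 rows:
1, Nate, Engineering, 110000, Seoul
2, Dave, Marketing, 30000, Cairo
3, Rosa, Sales, 60000, Lagos
4, Uma, Legal, 100000, Tokyo


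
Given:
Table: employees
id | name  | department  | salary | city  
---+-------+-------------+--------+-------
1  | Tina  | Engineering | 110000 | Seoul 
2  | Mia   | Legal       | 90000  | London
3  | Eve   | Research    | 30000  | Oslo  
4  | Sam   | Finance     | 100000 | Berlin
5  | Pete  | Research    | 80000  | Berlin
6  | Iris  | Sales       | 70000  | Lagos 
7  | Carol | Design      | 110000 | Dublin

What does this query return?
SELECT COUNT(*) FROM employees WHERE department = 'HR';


Counting rows where department = 'HR'


0


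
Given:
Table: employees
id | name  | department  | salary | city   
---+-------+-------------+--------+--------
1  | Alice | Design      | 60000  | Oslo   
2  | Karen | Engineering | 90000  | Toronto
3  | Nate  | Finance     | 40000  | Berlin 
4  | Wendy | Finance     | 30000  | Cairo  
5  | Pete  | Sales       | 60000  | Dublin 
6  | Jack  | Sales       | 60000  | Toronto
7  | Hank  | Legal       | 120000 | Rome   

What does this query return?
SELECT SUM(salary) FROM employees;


SUM(salary) = 60000 + 90000 + 40000 + 30000 + 60000 + 60000 + 120000 = 460000

460000


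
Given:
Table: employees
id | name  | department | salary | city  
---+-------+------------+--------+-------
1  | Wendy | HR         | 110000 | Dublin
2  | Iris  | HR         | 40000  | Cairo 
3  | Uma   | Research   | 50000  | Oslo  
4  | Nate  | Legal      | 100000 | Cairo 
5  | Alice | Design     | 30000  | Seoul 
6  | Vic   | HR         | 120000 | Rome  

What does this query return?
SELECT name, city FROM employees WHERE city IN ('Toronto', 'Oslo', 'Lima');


Filtering: city IN ('Toronto', 'Oslo', 'Lima')
Matching: 1 rows

1 rows:
Uma, Oslo


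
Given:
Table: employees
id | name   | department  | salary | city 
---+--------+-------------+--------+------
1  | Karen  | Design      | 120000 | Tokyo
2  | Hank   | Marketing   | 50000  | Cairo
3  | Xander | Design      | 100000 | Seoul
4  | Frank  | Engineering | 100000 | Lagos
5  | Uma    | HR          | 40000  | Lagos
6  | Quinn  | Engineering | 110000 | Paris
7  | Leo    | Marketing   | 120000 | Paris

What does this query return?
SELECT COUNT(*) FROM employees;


COUNT(*) counts all rows

7


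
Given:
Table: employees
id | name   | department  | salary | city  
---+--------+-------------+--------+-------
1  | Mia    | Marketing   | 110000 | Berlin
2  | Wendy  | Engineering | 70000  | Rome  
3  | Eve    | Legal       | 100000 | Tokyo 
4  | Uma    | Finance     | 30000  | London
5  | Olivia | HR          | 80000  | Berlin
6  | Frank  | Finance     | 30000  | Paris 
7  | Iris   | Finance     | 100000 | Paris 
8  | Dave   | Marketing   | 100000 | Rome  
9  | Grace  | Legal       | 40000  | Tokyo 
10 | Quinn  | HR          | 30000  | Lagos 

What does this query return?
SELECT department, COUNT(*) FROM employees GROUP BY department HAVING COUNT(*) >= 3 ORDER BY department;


Groups with count >= 3:
  Finance: 3 -> PASS
  Engineering: 1 -> filtered out
  HR: 2 -> filtered out
  Legal: 2 -> filtered out
  Marketing: 2 -> filtered out


1 groups:
Finance, 3


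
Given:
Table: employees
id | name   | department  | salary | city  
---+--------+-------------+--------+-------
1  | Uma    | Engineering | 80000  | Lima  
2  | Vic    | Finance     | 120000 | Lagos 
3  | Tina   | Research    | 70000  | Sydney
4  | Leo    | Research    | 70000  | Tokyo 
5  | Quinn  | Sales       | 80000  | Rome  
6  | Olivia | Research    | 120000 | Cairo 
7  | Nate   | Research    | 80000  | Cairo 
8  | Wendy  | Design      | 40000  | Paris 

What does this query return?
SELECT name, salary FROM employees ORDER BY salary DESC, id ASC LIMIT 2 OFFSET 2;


Sort by salary DESC (id ASC tiebreak), then skip 2 and take 2
Rows 3 through 4

2 rows:
Uma, 80000
Quinn, 80000


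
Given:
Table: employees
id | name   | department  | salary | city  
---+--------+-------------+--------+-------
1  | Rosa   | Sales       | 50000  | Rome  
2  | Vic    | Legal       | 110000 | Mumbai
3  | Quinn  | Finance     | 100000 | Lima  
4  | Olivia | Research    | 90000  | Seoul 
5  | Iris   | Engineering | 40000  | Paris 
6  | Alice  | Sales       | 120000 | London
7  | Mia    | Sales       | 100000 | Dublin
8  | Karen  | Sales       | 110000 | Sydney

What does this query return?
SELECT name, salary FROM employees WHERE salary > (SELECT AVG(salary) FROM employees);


Subquery: AVG(salary) = 90000.0
Filtering: salary > 90000.0
  Vic (110000) -> MATCH
  Quinn (100000) -> MATCH
  Alice (120000) -> MATCH
  Mia (100000) -> MATCH
  Karen (110000) -> MATCH


5 rows:
Vic, 110000
Quinn, 100000
Alice, 120000
Mia, 100000
Karen, 110000


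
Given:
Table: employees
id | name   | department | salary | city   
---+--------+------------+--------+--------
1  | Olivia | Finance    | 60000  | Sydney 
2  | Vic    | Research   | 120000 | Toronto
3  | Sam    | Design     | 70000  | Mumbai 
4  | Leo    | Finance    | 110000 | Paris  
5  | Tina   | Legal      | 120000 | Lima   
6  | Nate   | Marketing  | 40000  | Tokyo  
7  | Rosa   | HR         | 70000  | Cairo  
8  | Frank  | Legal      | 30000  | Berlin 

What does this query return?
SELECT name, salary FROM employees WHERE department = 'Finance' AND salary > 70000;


Filtering: department = 'Finance' AND salary > 70000
Matching: 1 rows

1 rows:
Leo, 110000


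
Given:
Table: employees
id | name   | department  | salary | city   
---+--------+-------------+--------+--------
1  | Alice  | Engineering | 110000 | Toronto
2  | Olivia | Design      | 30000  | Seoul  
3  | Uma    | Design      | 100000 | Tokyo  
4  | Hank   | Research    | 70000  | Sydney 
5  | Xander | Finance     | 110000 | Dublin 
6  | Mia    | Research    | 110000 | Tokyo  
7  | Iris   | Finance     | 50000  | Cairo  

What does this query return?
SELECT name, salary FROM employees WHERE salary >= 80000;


Filtering: salary >= 80000
Matching: 4 rows

4 rows:
Alice, 110000
Uma, 100000
Xander, 110000
Mia, 110000


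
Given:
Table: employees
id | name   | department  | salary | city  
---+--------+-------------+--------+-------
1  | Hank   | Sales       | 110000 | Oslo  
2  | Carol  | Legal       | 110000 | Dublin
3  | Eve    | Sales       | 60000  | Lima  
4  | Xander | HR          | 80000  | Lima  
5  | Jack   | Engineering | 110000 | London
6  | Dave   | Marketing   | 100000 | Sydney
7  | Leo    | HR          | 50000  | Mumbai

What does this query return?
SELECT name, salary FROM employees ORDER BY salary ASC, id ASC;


Sorting by salary ASC, then id ASC for ties

7 rows:
Leo, 50000
Eve, 60000
Xander, 80000
Dave, 100000
Hank, 110000
Carol, 110000
Jack, 110000


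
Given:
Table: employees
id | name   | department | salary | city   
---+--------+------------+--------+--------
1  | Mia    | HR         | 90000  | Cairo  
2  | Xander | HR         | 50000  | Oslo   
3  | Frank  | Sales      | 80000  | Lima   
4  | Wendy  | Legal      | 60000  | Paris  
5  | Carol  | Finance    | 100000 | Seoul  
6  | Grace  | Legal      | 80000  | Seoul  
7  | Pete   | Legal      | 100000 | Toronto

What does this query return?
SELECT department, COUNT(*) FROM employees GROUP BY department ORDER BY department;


Assigning each row to its department group:
  Mia -> HR
  Xander -> HR
  Frank -> Sales
  Wendy -> Legal
  Carol -> Finance
  Grace -> Legal
  Pete -> Legal


4 groups:
Finance, 1
HR, 2
Legal, 3
Sales, 1


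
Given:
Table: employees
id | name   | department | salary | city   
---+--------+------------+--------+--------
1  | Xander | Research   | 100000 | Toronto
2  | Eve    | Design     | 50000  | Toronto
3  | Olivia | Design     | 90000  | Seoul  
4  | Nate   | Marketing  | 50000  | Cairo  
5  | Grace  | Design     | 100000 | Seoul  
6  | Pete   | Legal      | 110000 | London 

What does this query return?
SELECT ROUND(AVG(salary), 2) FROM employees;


SUM(salary) = 500000
COUNT = 6
ROUND(AVG, 2) = ROUND(500000 / 6, 2) = 83333.33

83333.33


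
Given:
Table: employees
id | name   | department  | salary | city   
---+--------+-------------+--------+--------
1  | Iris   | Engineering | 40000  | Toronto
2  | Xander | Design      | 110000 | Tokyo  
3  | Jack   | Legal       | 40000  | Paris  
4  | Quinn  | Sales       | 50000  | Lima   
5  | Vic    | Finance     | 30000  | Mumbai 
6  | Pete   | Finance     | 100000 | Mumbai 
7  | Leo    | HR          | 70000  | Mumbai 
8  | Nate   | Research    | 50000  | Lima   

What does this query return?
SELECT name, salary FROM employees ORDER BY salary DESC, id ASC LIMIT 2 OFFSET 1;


Sort by salary DESC (id ASC tiebreak), then skip 1 and take 2
Rows 2 through 3

2 rows:
Pete, 100000
Leo, 70000


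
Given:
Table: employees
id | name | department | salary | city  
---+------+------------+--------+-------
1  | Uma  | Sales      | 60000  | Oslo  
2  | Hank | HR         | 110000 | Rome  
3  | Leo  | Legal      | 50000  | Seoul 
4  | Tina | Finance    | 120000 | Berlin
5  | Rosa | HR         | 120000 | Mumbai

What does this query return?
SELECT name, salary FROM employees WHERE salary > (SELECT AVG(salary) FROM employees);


Subquery: AVG(salary) = 92000.0
Filtering: salary > 92000.0
  Hank (110000) -> MATCH
  Tina (120000) -> MATCH
  Rosa (120000) -> MATCH


3 rows:
Hank, 110000
Tina, 120000
Rosa, 120000


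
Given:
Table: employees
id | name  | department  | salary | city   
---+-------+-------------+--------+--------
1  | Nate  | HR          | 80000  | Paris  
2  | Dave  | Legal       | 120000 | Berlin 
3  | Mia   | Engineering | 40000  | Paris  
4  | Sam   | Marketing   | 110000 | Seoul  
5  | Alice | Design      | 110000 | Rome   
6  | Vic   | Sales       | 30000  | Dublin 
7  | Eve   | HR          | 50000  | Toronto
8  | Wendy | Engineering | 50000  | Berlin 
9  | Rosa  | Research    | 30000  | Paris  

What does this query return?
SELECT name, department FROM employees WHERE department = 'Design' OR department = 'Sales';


Filtering: department = 'Design' OR 'Sales'
Matching: 2 rows

2 rows:
Alice, Design
Vic, Sales


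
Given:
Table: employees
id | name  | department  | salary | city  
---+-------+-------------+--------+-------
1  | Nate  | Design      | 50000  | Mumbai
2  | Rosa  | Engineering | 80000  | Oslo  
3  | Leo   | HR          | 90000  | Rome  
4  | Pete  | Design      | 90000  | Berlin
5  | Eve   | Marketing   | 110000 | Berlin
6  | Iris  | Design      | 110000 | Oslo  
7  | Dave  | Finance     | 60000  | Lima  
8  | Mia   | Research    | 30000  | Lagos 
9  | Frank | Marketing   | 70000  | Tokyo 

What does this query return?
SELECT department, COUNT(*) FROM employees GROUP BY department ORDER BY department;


Assigning each row to its department group:
  Nate -> Design
  Rosa -> Engineering
  Leo -> HR
  Pete -> Design
  Eve -> Marketing
  Iris -> Design
  Dave -> Finance
  Mia -> Research
  Frank -> Marketing


6 groups:
Design, 3
Engineering, 1
Finance, 1
HR, 1
Marketing, 2
Research, 1


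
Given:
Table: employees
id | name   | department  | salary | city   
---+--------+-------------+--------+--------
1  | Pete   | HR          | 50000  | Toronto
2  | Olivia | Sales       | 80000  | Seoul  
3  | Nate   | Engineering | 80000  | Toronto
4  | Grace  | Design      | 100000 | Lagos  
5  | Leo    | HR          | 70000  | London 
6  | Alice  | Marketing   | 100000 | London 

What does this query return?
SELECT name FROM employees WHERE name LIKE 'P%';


LIKE 'P%' matches names starting with 'P'
Matching: 1

1 rows:
Pete


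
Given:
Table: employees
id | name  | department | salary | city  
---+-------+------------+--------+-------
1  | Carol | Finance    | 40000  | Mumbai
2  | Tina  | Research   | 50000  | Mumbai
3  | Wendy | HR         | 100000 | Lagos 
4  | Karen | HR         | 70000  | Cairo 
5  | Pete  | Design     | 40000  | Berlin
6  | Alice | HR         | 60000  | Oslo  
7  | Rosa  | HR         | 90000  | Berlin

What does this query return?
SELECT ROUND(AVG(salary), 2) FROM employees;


SUM(salary) = 450000
COUNT = 7
ROUND(AVG, 2) = ROUND(450000 / 7, 2) = 64285.71

64285.71


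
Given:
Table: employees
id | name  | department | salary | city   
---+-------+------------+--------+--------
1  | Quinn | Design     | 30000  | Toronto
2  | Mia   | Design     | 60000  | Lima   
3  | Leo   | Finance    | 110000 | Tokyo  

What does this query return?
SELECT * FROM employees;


SELECT * returns all 3 rows with all columns

3 rows:
1, Quinn, Design, 30000, Toronto
2, Mia, Design, 60000, Lima
3, Leo, Finance, 110000, Tokyo


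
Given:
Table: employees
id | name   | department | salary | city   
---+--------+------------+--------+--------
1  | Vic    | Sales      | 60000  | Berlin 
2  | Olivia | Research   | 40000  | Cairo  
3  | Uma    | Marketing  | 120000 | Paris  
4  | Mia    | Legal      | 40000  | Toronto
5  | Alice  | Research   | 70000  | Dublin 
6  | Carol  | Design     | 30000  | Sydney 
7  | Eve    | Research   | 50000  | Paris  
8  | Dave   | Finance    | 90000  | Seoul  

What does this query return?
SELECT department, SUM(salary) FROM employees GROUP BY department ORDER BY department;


Summing salary within each department:
  Design: 30000 = 30000
  Finance: 90000 = 90000
  Legal: 40000 = 40000
  Marketing: 120000 = 120000
  Research: 40000 + 70000 + 50000 = 160000
  Sales: 60000 = 60000


6 groups:
Design, 30000
Finance, 90000
Legal, 40000
Marketing, 120000
Research, 160000
Sales, 60000


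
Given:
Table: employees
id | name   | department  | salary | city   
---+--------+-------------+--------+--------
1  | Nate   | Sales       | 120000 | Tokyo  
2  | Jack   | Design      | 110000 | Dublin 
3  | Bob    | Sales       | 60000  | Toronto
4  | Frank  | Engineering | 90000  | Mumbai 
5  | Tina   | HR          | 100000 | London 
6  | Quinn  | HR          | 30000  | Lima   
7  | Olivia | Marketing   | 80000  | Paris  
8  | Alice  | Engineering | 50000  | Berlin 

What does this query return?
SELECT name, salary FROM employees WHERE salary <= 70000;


Filtering: salary <= 70000
Matching: 3 rows

3 rows:
Bob, 60000
Quinn, 30000
Alice, 50000


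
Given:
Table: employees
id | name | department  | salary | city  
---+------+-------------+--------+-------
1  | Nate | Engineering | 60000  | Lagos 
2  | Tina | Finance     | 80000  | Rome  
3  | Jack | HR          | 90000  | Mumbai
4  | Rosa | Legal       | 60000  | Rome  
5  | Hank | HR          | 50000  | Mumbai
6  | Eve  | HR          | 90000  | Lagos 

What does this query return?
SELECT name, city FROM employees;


Projecting columns: name, city

6 rows:
Nate, Lagos
Tina, Rome
Jack, Mumbai
Rosa, Rome
Hank, Mumbai
Eve, Lagos


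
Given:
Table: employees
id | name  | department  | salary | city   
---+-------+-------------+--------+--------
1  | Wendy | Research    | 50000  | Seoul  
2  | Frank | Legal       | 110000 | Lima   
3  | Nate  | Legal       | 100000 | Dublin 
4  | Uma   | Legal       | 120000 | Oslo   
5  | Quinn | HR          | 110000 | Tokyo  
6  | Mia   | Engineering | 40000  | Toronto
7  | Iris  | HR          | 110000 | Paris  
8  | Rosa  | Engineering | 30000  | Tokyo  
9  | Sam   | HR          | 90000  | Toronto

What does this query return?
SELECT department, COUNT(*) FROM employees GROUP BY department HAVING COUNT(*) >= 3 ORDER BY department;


Groups with count >= 3:
  HR: 3 -> PASS
  Legal: 3 -> PASS
  Engineering: 2 -> filtered out
  Research: 1 -> filtered out


2 groups:
HR, 3
Legal, 3


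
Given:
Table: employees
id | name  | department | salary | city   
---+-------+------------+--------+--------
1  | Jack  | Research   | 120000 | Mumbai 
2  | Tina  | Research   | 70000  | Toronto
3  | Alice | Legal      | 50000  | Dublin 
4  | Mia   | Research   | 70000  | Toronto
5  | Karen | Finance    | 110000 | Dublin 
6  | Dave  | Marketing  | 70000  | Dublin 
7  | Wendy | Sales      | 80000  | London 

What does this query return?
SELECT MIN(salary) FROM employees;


Salaries: 120000, 70000, 50000, 70000, 110000, 70000, 80000
MIN = 50000

50000


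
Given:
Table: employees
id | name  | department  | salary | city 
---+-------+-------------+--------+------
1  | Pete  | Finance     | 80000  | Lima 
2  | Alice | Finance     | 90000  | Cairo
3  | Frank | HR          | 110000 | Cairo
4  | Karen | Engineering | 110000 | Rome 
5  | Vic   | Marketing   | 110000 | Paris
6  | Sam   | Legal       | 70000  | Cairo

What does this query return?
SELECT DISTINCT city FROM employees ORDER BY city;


All 'city' values (row order): Lima, Cairo, Cairo, Rome, Paris, Cairo
Removing duplicates leaves 4 unique value(s).

4 values:
Cairo
Lima
Paris
Rome


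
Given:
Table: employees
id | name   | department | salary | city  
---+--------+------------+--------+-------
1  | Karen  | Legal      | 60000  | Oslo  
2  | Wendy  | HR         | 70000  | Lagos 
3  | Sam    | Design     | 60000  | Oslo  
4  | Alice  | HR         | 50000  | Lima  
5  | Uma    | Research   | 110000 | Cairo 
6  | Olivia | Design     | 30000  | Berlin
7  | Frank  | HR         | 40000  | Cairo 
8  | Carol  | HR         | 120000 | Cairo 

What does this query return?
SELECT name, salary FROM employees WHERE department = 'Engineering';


Filtering: department = 'Engineering'
Matching rows: 0

Empty result set (0 rows)


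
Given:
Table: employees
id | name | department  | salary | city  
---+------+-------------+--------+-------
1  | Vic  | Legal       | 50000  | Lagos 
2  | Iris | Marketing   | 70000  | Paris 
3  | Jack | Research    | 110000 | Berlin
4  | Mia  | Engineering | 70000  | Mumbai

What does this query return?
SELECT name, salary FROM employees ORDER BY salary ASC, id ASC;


Sorting by salary ASC, then id ASC for ties

4 rows:
Vic, 50000
Iris, 70000
Mia, 70000
Jack, 110000
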